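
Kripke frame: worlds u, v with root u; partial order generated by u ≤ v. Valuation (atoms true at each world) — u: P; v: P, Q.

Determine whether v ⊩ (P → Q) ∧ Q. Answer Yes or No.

Yes

v ⊩ (P → Q) ∧ Q since v forces both conjuncts.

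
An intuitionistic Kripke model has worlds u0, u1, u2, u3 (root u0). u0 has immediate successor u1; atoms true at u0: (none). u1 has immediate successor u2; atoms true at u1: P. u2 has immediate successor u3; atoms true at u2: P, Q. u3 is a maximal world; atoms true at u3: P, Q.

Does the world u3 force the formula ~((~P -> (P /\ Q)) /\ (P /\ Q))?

No

u3 ||-/- ~((~P -> (P /\ Q)) /\ (P /\ Q)) since u3 is accessible from u3 and u3 ||- (~P -> (P /\ Q)) /\ (P /\ Q).
u3 ||- (~P -> (P /\ Q)) /\ (P /\ Q) since u3 forces both conjuncts.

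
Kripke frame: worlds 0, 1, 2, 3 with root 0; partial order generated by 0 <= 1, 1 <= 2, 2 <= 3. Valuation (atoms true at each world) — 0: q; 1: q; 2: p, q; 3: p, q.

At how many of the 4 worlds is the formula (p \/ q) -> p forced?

0: does not force it — 0 ||-/- (p \/ q) -> p: already at 0 itself, 0 ||- p \/ q but 0 ||-/- p.
1: does not force it.
2: forces it.
3: forces it.
Worlds forcing the formula: {2, 3}.

2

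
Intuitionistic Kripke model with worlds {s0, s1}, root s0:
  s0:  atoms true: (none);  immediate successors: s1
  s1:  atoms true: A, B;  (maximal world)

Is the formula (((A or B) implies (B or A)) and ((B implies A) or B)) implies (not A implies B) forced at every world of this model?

s0 forces (((A or B) implies (B or A)) and ((B implies A) or B)) implies (not A implies B): every world accessible from s0 that forces ((A or B) implies (B or A)) and ((B implies A) or B) (namely s0, s1) also forces not A implies B.
Since the root s0 forces (((A or B) implies (B or A)) and ((B implies A) or B)) implies (not A implies B) and forcing is persistent (monotone upward), every world forces it.

Yes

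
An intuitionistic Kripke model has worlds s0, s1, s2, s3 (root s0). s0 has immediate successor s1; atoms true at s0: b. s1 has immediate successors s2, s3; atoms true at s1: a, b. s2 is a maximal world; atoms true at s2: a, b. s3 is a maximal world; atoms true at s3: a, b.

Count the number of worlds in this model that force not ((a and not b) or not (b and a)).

4

s0: forces it.
s1: forces it.
s2: forces it.
s3: forces it.
Worlds forcing the formula: {s0, s1, s2, s3}.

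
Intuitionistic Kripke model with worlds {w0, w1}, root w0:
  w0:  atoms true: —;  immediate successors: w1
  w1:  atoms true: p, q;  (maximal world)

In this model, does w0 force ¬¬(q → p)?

w0 ⊩ ¬¬(q → p): no world accessible from w0 forces ¬(q → p).

Yes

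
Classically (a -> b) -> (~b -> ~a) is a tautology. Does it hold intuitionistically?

Yes

This is the forward direction of contraposition, which is intuitionistically derivable.
Assume a -> b and ~b. If a held then b would follow, contradicting ~b; so ~a.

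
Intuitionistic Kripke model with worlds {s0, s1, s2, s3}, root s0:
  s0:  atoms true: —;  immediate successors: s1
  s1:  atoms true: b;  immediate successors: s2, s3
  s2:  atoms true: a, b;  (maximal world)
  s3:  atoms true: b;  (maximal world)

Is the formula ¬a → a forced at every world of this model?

No

Not every world: s0 ⊮ ¬a → a.
s0 ⊮ ¬a → a: at the accessible world s3, s3 ⊩ ¬a but s3 ⊮ a.
s3 lacks atom a, so s3 ⊮ a.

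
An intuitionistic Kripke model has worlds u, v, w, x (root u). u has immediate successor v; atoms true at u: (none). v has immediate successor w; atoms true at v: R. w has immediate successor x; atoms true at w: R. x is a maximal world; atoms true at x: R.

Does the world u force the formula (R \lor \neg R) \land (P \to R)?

u \nVdash (R \lor \neg R) \land (P \to R) since u fails R \lor \neg R.

No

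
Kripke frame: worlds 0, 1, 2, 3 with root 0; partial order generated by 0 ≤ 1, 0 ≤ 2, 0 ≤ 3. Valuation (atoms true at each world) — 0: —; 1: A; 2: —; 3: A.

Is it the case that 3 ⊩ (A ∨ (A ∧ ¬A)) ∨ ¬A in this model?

Yes

3 ⊩ (A ∨ (A ∧ ¬A)) ∨ ¬A via the disjunct A ∨ (A ∧ ¬A).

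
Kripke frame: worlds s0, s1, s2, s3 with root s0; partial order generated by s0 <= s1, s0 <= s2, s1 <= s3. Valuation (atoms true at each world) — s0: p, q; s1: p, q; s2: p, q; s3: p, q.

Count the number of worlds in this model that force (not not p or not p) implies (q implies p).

s0: forces it.
s1: forces it.
s2: forces it.
s3: forces it.
Worlds forcing the formula: {s0, s1, s2, s3}.

4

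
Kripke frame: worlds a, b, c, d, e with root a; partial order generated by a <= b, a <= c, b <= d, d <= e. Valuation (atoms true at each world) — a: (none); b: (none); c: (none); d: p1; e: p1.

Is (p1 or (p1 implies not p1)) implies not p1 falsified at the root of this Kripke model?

Yes

a does not force (p1 or (p1 implies not p1)) implies not p1: at the accessible world d, d forces p1 or (p1 implies not p1) but d does not force not p1.
d does not force not p1 since d is accessible from d and d forces p1.
So the root a does not force (p1 or (p1 implies not p1)) implies not p1; the model is a countermodel.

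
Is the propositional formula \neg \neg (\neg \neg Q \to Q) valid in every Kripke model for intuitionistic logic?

This is the double negation of double-negation elimination, which is intuitionistically derivable.
By Glivenko's theorem the double negation of any classical propositional tautology is intuitionistically provable; \neg \neg Q \to Q is classically a tautology.

Yes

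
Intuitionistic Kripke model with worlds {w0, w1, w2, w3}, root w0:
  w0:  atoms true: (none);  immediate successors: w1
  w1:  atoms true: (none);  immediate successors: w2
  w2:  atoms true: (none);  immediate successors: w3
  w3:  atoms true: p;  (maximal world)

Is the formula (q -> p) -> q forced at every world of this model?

No

Not every world: w0 ||-/- (q -> p) -> q.
w0 ||-/- (q -> p) -> q: already at w0 itself, w0 ||- q -> p but w0 ||-/- q.
w0 lacks atom q, so w0 ||-/- q.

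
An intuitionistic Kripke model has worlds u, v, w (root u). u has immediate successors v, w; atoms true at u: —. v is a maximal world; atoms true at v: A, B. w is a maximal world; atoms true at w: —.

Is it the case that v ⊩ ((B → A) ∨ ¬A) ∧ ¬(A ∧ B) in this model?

No

v ⊮ ((B → A) ∨ ¬A) ∧ ¬(A ∧ B) since v fails ¬(A ∧ B).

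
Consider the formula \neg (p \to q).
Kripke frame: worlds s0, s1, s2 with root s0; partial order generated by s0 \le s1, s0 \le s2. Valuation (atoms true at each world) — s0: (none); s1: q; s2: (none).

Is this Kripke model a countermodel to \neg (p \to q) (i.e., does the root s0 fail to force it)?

Yes

s0 \nVdash \neg (p \to q) since s0 is accessible from s0 and s0 \Vdash p \to q.
s0 \Vdash p \to q vacuously: no world accessible from s0 forces the antecedent p.
So the root s0 does not force \neg (p \to q); the model is a countermodel.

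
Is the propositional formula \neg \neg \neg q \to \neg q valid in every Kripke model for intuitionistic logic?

This is triple-negation reduction, which is intuitionistically derivable.
Assume \neg \neg \neg q and suppose q. Then \neg \neg q (double-negation introduction), contradicting \neg \neg \neg q. So \neg q.

Yes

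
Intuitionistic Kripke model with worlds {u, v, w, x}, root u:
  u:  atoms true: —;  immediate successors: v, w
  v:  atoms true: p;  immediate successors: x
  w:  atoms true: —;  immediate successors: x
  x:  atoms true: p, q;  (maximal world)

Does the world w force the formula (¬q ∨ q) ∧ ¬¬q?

No

w ⊮ (¬q ∨ q) ∧ ¬¬q since w fails ¬q ∨ q.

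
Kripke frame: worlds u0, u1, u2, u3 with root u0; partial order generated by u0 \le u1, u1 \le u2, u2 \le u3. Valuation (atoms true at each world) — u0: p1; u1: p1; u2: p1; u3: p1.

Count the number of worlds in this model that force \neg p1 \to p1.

4

u0: forces it.
u1: forces it.
u2: forces it.
u3: forces it.
Worlds forcing the formula: {u0, u1, u2, u3}.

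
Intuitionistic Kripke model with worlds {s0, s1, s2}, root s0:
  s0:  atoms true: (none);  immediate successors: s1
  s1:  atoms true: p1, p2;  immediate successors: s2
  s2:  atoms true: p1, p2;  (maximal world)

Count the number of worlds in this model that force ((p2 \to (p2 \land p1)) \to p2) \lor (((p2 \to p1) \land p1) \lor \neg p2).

2

s0: does not force it — s0 \nVdash ((p2 \to (p2 \land p1)) \to p2) \lor (((p2 \to p1) \land p1) \lor \neg p2): neither disjunct is forced at s0.
s1: forces it.
s2: forces it.
Worlds forcing the formula: {s1, s2}.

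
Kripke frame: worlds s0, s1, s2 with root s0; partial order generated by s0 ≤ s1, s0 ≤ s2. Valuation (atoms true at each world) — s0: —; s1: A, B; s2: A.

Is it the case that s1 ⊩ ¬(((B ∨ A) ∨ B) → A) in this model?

s1 ⊮ ¬(((B ∨ A) ∨ B) → A) since s1 is accessible from s1 and s1 ⊩ ((B ∨ A) ∨ B) → A.
s1 ⊩ ((B ∨ A) ∨ B) → A: every world accessible from s1 that forces (B ∨ A) ∨ B (namely s1) also forces A.

No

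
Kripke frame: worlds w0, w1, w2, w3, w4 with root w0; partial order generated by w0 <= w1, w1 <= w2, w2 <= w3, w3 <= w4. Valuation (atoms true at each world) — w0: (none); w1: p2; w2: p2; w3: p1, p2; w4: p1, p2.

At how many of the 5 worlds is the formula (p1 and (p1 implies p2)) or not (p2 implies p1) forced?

2

w0: does not force it — w0 does not force (p1 and (p1 implies p2)) or not (p2 implies p1): neither disjunct is forced at w0.
w1: does not force it — w1 does not force (p1 and (p1 implies p2)) or not (p2 implies p1): neither disjunct is forced at w1.
w2: does not force it — w2 does not force (p1 and (p1 implies p2)) or not (p2 implies p1): neither disjunct is forced at w2.
w3: forces it.
w4: forces it.
Worlds forcing the formula: {w3, w4}.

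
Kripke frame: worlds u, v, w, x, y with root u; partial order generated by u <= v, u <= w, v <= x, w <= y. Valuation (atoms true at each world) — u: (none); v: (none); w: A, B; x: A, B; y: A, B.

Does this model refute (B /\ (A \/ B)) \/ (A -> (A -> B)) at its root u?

No

u ||- (B /\ (A \/ B)) \/ (A -> (A -> B)) via the disjunct A -> (A -> B).
So the root u forces (B /\ (A \/ B)) \/ (A -> (A -> B)); the model is not a countermodel.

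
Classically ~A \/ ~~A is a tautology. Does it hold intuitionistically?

No

This is the weak law of excluded middle, which is not intuitionistically valid.
A Kripke countermodel: worlds u0, u1, u2; order generated by u0 <= u1, u0 <= u2; atoms true at each world — u0:{}; u1:{A}; u2:{}.
u0 ||-/- ~A \/ ~~A: neither disjunct is forced at u0.
u0 ||-/- ~A since u1 is accessible from u0 and u1 ||- A.
So the root u0 does not force the formula.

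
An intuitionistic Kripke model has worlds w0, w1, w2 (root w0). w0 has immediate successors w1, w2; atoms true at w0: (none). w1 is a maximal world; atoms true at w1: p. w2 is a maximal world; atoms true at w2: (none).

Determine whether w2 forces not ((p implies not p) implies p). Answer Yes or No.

w2 forces not ((p implies not p) implies p): no world accessible from w2 forces (p implies not p) implies p.

Yes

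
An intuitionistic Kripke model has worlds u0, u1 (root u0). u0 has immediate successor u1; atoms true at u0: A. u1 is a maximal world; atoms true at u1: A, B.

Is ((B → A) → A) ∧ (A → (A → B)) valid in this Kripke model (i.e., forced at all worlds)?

No

Not every world: u0 ⊮ ((B → A) → A) ∧ (A → (A → B)).
u0 ⊮ ((B → A) → A) ∧ (A → (A → B)) since u0 fails A → (A → B).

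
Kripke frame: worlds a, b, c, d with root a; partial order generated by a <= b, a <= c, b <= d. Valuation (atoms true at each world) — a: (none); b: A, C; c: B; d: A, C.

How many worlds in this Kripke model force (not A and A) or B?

a: does not force it — a does not force (not A and A) or B: neither disjunct is forced at a.
b: does not force it — b does not force (not A and A) or B: neither disjunct is forced at b.
c: forces it.
d: does not force it.
Worlds forcing the formula: {c}.

1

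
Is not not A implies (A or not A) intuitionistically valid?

No

This is a variant of double-negation elimination (deriving excluded middle from double negation), which is not intuitionistically valid.
A Kripke countermodel: worlds 0, 1; order generated by 0 <= 1; atoms true at each world — 0:{}; 1:{A}.
0 does not force not not A implies (A or not A): already at 0 itself, 0 forces not not A but 0 does not force A or not A.
0 does not force A or not A: neither disjunct is forced at 0.
0 lacks atom A, so 0 does not force A.
So the root 0 does not force the formula.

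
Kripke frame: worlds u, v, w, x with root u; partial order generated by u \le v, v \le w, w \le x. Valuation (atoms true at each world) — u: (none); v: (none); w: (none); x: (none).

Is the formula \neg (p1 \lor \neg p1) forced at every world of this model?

No

Not every world: u \nVdash \neg (p1 \lor \neg p1).
u \nVdash \neg (p1 \lor \neg p1) since u is accessible from u and u \Vdash p1 \lor \neg p1.
u \Vdash p1 \lor \neg p1 via the disjunct \neg p1.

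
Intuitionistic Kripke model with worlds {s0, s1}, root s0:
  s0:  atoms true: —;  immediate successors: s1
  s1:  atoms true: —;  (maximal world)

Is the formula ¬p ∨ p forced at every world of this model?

s0 ⊩ ¬p ∨ p via the disjunct ¬p.
Since the root s0 forces ¬p ∨ p and forcing is persistent (monotone upward), every world forces it.

Yes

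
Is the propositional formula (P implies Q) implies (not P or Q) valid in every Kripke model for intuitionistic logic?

No

This is the material-implication-as-disjunction principle, which is not intuitionistically valid.
A Kripke countermodel: worlds 0, 1; order generated by 0 <= 1; atoms true at each world — 0:{}; 1:{P,Q}.
0 does not force (P implies Q) implies (not P or Q): already at 0 itself, 0 forces P implies Q but 0 does not force not P or Q.
0 does not force not P or Q: neither disjunct is forced at 0.
0 does not force not P since 1 is accessible from 0 and 1 forces P.
So the root 0 does not force the formula.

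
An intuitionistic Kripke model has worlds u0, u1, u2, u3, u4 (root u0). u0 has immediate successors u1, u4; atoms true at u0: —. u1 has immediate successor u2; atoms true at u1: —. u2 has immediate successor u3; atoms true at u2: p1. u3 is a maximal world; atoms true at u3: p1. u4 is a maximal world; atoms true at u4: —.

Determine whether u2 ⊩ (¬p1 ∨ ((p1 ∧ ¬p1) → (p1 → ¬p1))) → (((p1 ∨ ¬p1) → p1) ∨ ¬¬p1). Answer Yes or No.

u2 ⊩ (¬p1 ∨ ((p1 ∧ ¬p1) → (p1 → ¬p1))) → (((p1 ∨ ¬p1) → p1) ∨ ¬¬p1): every world accessible from u2 that forces ¬p1 ∨ ((p1 ∧ ¬p1) → (p1 → ¬p1)) (namely u2, u3) also forces ((p1 ∨ ¬p1) → p1) ∨ ¬¬p1.

Yes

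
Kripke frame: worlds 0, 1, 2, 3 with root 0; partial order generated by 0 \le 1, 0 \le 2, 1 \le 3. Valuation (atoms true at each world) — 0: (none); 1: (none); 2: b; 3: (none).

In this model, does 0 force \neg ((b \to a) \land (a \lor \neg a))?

0 \nVdash \neg ((b \to a) \land (a \lor \neg a)) since 1 is accessible from 0 and 1 \Vdash (b \to a) \land (a \lor \neg a).
1 \Vdash (b \to a) \land (a \lor \neg a) since 1 forces both conjuncts.

No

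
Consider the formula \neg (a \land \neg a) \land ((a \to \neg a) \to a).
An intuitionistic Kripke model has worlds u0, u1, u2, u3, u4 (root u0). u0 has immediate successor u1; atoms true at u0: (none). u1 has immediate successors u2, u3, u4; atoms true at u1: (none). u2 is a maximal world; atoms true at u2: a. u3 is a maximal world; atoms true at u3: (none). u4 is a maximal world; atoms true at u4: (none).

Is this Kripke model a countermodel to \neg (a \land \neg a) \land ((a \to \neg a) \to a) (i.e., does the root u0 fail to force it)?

Yes

u0 \nVdash \neg (a \land \neg a) \land ((a \to \neg a) \to a) since u0 fails (a \to \neg a) \to a.
So the root u0 does not force \neg (a \land \neg a) \land ((a \to \neg a) \to a); the model is a countermodel.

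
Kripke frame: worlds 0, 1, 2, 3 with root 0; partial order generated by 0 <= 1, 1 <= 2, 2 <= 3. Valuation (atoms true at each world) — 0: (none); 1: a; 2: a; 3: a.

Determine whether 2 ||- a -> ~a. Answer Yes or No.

No

2 ||-/- a -> ~a: already at 2 itself, 2 ||- a but 2 ||-/- ~a.
2 ||-/- ~a since 2 is accessible from 2 and 2 ||- a.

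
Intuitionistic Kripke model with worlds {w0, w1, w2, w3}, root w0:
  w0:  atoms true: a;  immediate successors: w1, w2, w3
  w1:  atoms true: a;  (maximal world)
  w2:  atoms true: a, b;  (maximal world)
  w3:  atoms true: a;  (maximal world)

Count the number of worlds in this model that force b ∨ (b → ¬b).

3

w0: does not force it — w0 ⊮ b ∨ (b → ¬b): neither disjunct is forced at w0.
w1: forces it.
w2: forces it.
w3: forces it.
Worlds forcing the formula: {w1, w2, w3}.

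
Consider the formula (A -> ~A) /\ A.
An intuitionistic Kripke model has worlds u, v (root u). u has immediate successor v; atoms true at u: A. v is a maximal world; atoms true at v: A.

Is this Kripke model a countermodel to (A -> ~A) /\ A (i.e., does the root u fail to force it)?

u ||-/- (A -> ~A) /\ A since u fails A -> ~A.
So the root u does not force (A -> ~A) /\ A; the model is a countermodel.

Yes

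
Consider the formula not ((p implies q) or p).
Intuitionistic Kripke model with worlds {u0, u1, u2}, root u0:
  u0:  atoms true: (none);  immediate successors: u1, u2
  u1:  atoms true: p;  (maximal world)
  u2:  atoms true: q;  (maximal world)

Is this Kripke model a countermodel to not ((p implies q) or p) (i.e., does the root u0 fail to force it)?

u0 does not force not ((p implies q) or p) since u1 is accessible from u0 and u1 forces (p implies q) or p.
u1 forces (p implies q) or p via the disjunct p.
So the root u0 does not force not ((p implies q) or p); the model is a countermodel.

Yes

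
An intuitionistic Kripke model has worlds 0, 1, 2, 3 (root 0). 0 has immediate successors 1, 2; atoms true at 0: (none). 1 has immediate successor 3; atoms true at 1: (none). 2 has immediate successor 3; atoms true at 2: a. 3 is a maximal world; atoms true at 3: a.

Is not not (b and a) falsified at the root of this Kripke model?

0 does not force not not (b and a) since 0 is accessible from 0 and 0 forces not (b and a).
0 forces not (b and a): no world accessible from 0 forces b and a.
So the root 0 does not force not not (b and a); the model is a countermodel.

Yes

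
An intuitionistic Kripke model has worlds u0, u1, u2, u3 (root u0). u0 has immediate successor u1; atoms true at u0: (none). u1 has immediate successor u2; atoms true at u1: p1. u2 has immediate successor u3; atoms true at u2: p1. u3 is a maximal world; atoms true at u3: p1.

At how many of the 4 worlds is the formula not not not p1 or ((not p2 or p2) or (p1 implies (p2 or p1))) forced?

4

u0: forces it.
u1: forces it.
u2: forces it.
u3: forces it.
Worlds forcing the formula: {u0, u1, u2, u3}.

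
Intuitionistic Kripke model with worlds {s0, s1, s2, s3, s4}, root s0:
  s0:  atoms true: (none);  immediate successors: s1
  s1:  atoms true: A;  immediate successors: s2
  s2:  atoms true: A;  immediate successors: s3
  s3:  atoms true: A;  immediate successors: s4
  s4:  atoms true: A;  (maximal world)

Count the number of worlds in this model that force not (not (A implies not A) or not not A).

0

s0: does not force it — s0 does not force not (not (A implies not A) or not not A) since s0 is accessible from s0 and s0 forces not (A implies not A) or not not A.
s1: does not force it.
s2: does not force it.
s3: does not force it.
s4: does not force it.
Worlds forcing the formula: { }.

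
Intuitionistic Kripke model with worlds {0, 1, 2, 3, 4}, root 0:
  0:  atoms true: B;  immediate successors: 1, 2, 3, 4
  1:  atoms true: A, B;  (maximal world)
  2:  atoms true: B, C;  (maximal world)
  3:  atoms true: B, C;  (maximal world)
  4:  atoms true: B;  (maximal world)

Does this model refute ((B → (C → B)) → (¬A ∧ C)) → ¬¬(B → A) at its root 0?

0 ⊮ ((B → (C → B)) → (¬A ∧ C)) → ¬¬(B → A): at the accessible world 2, 2 ⊩ (B → (C → B)) → (¬A ∧ C) but 2 ⊮ ¬¬(B → A).
2 ⊮ ¬¬(B → A) since 2 is accessible from 2 and 2 ⊩ ¬(B → A).
2 ⊩ ¬(B → A): no world accessible from 2 forces B → A.
So the root 0 does not force ((B → (C → B)) → (¬A ∧ C)) → ¬¬(B → A); the model is a countermodel.

Yes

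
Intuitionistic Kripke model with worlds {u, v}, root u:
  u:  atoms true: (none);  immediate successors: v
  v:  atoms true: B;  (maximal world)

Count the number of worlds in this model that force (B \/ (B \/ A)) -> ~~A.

0

u: does not force it — u ||-/- (B \/ (B \/ A)) -> ~~A: at the accessible world v, v ||- B \/ (B \/ A) but v ||-/- ~~A.
v: does not force it — v ||-/- (B \/ (B \/ A)) -> ~~A: already at v itself, v ||- B \/ (B \/ A) but v ||-/- ~~A.
Worlds forcing the formula: { }.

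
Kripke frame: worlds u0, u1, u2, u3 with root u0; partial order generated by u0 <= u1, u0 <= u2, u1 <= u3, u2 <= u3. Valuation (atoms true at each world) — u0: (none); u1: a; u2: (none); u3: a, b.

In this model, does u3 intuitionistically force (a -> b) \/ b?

Yes

u3 ||- (a -> b) \/ b via the disjunct a -> b.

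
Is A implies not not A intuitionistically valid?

This is double-negation introduction, which is intuitionistically derivable.
If a world forces A then every accessible world forces A (persistence), so none forces not A; hence not not A.

Yes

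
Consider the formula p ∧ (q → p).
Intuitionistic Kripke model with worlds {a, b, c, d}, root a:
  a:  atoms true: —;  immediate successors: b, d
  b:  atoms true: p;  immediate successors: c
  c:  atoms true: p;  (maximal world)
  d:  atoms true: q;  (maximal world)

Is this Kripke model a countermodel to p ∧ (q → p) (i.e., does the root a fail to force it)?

Yes

a ⊮ p ∧ (q → p) since a fails p.
So the root a does not force p ∧ (q → p); the model is a countermodel.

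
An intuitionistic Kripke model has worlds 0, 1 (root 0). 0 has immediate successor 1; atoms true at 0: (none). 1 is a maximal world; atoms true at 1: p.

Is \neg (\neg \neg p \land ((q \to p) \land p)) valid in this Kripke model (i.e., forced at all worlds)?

Not every world: 0 \nVdash \neg (\neg \neg p \land ((q \to p) \land p)).
0 \nVdash \neg (\neg \neg p \land ((q \to p) \land p)) since 1 is accessible from 0 and 1 \Vdash \neg \neg p \land ((q \to p) \land p).
1 \Vdash \neg \neg p \land ((q \to p) \land p) since 1 forces both conjuncts.

No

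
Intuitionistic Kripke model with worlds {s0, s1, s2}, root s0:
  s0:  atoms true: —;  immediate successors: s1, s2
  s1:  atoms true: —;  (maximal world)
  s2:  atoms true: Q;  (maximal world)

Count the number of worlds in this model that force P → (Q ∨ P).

s0: forces it.
s1: forces it.
s2: forces it.
Worlds forcing the formula: {s0, s1, s2}.

3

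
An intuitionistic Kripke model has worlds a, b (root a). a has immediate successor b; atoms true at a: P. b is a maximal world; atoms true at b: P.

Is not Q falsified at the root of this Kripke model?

a forces not Q: no world accessible from a forces Q.
So the root a forces not Q; the model is not a countermodel.

No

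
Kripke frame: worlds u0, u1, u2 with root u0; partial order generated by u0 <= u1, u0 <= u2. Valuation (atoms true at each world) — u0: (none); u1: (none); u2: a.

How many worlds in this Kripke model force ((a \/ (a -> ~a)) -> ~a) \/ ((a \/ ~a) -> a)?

u0: does not force it — u0 ||-/- ((a \/ (a -> ~a)) -> ~a) \/ ((a \/ ~a) -> a): neither disjunct is forced at u0.
u1: forces it.
u2: forces it.
Worlds forcing the formula: {u1, u2}.

2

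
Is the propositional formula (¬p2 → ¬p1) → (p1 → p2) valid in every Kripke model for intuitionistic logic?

This is the converse of contraposition, which is not intuitionistically valid.
A Kripke countermodel: worlds a, b; order generated by a ≤ b; atoms true at each world — a:{p1}; b:{p1,p2}.
a ⊮ (¬p2 → ¬p1) → (p1 → p2): already at a itself, a ⊩ ¬p2 → ¬p1 but a ⊮ p1 → p2.
a ⊮ p1 → p2: already at a itself, a ⊩ p1 but a ⊮ p2.
a lacks atom p2, so a ⊮ p2.
So the root a does not force the formula.

No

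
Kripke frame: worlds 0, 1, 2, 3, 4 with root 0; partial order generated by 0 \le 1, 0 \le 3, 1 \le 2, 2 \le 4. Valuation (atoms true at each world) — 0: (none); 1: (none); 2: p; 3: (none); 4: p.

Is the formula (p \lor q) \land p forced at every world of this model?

Not every world: 0 \nVdash (p \lor q) \land p.
0 \nVdash (p \lor q) \land p since 0 fails p \lor q.

No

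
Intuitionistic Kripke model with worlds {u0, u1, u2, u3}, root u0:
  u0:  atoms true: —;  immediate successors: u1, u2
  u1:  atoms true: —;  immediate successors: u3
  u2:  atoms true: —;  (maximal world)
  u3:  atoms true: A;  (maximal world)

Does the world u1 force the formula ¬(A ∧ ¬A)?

u1 ⊩ ¬(A ∧ ¬A): no world accessible from u1 forces A ∧ ¬A.

Yes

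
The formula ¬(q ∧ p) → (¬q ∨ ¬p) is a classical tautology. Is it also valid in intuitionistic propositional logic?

This is the constructively invalid direction of De Morgan's law for conjunction, which is not intuitionistically valid.
A Kripke countermodel: worlds u0, u1, u2; order generated by u0 ≤ u1, u0 ≤ u2; atoms true at each world — u0:{}; u1:{q}; u2:{p}.
u0 ⊮ ¬(q ∧ p) → (¬q ∨ ¬p): already at u0 itself, u0 ⊩ ¬(q ∧ p) but u0 ⊮ ¬q ∨ ¬p.
u0 ⊮ ¬q ∨ ¬p: neither disjunct is forced at u0.
u0 ⊮ ¬q since u1 is accessible from u0 and u1 ⊩ q.
So the root u0 does not force the formula.

No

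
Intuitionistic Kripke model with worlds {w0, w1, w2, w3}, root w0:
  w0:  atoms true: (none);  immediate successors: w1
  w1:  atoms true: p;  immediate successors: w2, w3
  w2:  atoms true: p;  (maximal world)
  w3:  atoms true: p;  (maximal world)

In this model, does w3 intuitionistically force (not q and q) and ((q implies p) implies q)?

w3 does not force (not q and q) and ((q implies p) implies q) since w3 fails not q and q.

No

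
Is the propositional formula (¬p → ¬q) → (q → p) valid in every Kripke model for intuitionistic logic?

This is the converse of contraposition, which is not intuitionistically valid.
A Kripke countermodel: worlds a, b; order generated by a ≤ b; atoms true at each world — a:{q}; b:{p,q}.
a ⊮ (¬p → ¬q) → (q → p): already at a itself, a ⊩ ¬p → ¬q but a ⊮ q → p.
a ⊮ q → p: already at a itself, a ⊩ q but a ⊮ p.
a lacks atom p, so a ⊮ p.
So the root a does not force the formula.

No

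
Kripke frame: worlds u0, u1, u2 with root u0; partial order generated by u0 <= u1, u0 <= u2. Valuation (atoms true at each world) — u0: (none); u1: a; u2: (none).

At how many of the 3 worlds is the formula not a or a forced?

2

u0: does not force it — u0 does not force not a or a: neither disjunct is forced at u0.
u1: forces it.
u2: forces it.
Worlds forcing the formula: {u1, u2}.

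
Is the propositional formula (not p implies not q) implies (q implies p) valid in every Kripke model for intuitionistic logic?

No

This is the converse of contraposition, which is not intuitionistically valid.
A Kripke countermodel: worlds 0, 1; order generated by 0 <= 1; atoms true at each world — 0:{q}; 1:{p,q}.
0 does not force (not p implies not q) implies (q implies p): already at 0 itself, 0 forces not p implies not q but 0 does not force q implies p.
0 does not force q implies p: already at 0 itself, 0 forces q but 0 does not force p.
0 lacks atom p, so 0 does not force p.
So the root 0 does not force the formula.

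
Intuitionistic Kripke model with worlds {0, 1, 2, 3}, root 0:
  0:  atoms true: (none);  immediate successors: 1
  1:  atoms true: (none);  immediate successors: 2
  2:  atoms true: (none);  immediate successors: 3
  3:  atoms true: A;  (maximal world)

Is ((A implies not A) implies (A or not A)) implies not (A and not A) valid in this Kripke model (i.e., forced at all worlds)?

0 forces ((A implies not A) implies (A or not A)) implies not (A and not A): every world accessible from 0 that forces (A implies not A) implies (A or not A) (namely 0, 1, 2, 3) also forces not (A and not A).
Since the root 0 forces ((A implies not A) implies (A or not A)) implies not (A and not A) and forcing is persistent (monotone upward), every world forces it.

Yes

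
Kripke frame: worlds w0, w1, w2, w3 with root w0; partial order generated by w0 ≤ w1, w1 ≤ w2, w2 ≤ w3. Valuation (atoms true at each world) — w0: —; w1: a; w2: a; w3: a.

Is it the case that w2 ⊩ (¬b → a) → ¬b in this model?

Yes

w2 ⊩ (¬b → a) → ¬b: every world accessible from w2 that forces ¬b → a (namely w2, w3) also forces ¬b.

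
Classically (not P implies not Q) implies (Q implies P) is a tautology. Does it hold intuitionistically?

No

This is the converse of contraposition, which is not intuitionistically valid.
A Kripke countermodel: worlds s0, s1; order generated by s0 <= s1; atoms true at each world — s0:{Q}; s1:{P,Q}.
s0 does not force (not P implies not Q) implies (Q implies P): already at s0 itself, s0 forces not P implies not Q but s0 does not force Q implies P.
s0 does not force Q implies P: already at s0 itself, s0 forces Q but s0 does not force P.
s0 lacks atom P, so s0 does not force P.
So the root s0 does not force the formula.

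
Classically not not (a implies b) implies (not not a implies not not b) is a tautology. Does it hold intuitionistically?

Yes

This is the distribution of double negation over implication, which is intuitionistically derivable.
Assume not not (a implies b) and not not a; suppose not b. Then a implies b would give not a (by contraposition), contradicting not not a; so not (a implies b), contradicting not not (a implies b). Hence not not b.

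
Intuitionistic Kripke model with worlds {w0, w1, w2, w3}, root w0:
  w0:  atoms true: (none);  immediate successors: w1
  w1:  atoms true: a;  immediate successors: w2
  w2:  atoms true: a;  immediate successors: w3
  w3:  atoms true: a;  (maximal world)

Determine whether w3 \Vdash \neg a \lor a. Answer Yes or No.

Yes

w3 \Vdash \neg a \lor a via the disjunct a.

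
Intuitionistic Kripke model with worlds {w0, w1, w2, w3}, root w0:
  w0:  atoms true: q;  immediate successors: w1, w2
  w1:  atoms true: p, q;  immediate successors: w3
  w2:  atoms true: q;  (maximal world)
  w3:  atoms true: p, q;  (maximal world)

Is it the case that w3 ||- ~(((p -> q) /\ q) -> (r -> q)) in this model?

No

w3 ||-/- ~(((p -> q) /\ q) -> (r -> q)) since w3 is accessible from w3 and w3 ||- ((p -> q) /\ q) -> (r -> q).
w3 ||- ((p -> q) /\ q) -> (r -> q): every world accessible from w3 that forces (p -> q) /\ q (namely w3) also forces r -> q.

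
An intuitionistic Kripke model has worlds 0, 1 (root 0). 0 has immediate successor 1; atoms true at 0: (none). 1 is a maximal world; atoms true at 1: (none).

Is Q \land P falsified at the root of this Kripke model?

Yes

0 \nVdash Q \land P since 0 fails Q.
So the root 0 does not force Q \land P; the model is a countermodel.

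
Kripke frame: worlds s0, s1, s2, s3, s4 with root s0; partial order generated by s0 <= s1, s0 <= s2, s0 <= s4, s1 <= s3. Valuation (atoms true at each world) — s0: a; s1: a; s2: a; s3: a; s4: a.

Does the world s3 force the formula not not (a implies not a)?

No

s3 does not force not not (a implies not a) since s3 is accessible from s3 and s3 forces not (a implies not a).
s3 forces not (a implies not a): no world accessible from s3 forces a implies not a.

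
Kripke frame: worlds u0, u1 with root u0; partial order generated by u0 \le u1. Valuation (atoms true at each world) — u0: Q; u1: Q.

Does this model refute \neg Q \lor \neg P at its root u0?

No

u0 \Vdash \neg Q \lor \neg P via the disjunct \neg P.
So the root u0 forces \neg Q \lor \neg P; the model is not a countermodel.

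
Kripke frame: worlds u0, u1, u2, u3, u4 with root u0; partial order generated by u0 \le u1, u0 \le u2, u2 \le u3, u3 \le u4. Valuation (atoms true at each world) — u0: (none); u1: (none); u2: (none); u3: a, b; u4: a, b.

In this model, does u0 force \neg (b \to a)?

u0 \nVdash \neg (b \to a) since u0 is accessible from u0 and u0 \Vdash b \to a.
u0 \Vdash b \to a: every world accessible from u0 that forces b (namely u3, u4) also forces a.

No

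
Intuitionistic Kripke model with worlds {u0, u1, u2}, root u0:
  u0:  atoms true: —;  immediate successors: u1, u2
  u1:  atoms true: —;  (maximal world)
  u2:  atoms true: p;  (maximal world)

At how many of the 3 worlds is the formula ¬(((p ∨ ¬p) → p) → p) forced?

0

u0: does not force it — u0 ⊮ ¬(((p ∨ ¬p) → p) → p) since u0 is accessible from u0 and u0 ⊩ ((p ∨ ¬p) → p) → p.
u1: does not force it.
u2: does not force it.
Worlds forcing the formula: { }.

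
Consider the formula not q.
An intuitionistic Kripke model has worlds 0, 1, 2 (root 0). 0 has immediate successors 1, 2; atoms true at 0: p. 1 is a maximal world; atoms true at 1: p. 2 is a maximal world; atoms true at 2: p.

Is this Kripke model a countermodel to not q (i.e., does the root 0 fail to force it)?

0 forces not q: no world accessible from 0 forces q.
So the root 0 forces not q; the model is not a countermodel.

No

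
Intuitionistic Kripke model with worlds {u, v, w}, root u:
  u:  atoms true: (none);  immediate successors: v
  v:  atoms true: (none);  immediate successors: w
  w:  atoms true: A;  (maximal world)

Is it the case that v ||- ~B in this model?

Yes

v ||- ~B: no world accessible from v forces B.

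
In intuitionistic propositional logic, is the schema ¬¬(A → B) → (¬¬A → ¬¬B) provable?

Yes

This is the distribution of double negation over implication, which is intuitionistically derivable.
Assume ¬¬(A → B) and ¬¬A; suppose ¬B. Then A → B would give ¬A (by contraposition), contradicting ¬¬A; so ¬(A → B), contradicting ¬¬(A → B). Hence ¬¬B.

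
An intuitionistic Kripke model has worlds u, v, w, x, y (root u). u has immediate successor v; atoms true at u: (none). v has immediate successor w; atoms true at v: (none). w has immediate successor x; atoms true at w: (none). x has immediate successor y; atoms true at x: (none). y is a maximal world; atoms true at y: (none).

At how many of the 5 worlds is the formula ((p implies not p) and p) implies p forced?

u: forces it.
v: forces it.
w: forces it.
x: forces it.
y: forces it.
Worlds forcing the formula: {u, v, w, x, y}.

5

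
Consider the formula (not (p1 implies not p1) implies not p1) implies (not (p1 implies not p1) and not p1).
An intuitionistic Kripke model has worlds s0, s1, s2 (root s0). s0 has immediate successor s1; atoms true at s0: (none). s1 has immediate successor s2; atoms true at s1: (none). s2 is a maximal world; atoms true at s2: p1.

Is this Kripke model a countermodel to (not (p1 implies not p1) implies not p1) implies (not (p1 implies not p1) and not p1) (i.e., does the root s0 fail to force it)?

s0 forces (not (p1 implies not p1) implies not p1) implies (not (p1 implies not p1) and not p1) vacuously: no world accessible from s0 forces the antecedent not (p1 implies not p1) implies not p1.
So the root s0 forces (not (p1 implies not p1) implies not p1) implies (not (p1 implies not p1) and not p1); the model is not a countermodel.

No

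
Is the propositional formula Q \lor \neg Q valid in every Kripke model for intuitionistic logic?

This is the law of excluded middle, which is not intuitionistically valid.
A Kripke countermodel: worlds 0, 1; order generated by 0 \le 1; atoms true at each world — 0:{}; 1:{Q}.
0 \nVdash Q \lor \neg Q: neither disjunct is forced at 0.
0 lacks atom Q, so 0 \nVdash Q.
So the root 0 does not force the formula.

No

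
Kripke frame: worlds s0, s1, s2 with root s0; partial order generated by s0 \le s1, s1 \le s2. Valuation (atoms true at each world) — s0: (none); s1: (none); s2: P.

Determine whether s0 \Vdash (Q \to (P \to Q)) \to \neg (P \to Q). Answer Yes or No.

s0 \Vdash (Q \to (P \to Q)) \to \neg (P \to Q): every world accessible from s0 that forces Q \to (P \to Q) (namely s0, s1, s2) also forces \neg (P \to Q).

Yes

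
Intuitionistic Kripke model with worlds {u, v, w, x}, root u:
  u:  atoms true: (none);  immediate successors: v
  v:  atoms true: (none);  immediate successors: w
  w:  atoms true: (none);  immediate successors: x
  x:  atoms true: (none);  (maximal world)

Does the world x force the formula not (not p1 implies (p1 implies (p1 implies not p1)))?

x does not force not (not p1 implies (p1 implies (p1 implies not p1))) since x is accessible from x and x forces not p1 implies (p1 implies (p1 implies not p1)).
x forces not p1 implies (p1 implies (p1 implies not p1)): every world accessible from x that forces not p1 (namely x) also forces p1 implies (p1 implies not p1).

No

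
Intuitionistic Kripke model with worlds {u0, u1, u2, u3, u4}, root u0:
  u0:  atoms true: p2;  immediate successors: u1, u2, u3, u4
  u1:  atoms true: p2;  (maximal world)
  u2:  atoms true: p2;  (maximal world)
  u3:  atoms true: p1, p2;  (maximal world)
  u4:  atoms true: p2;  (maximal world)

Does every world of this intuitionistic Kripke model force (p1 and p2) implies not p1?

Not every world: u0 does not force (p1 and p2) implies not p1.
u0 does not force (p1 and p2) implies not p1: at the accessible world u3, u3 forces p1 and p2 but u3 does not force not p1.
u3 does not force not p1 since u3 is accessible from u3 and u3 forces p1.

No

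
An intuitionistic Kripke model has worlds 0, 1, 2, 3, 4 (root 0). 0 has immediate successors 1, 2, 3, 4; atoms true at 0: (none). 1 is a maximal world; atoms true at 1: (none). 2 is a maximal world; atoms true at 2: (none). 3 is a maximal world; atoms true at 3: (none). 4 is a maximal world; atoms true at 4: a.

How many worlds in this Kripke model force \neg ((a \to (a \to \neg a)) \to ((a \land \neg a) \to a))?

0: does not force it — 0 \nVdash \neg ((a \to (a \to \neg a)) \to ((a \land \neg a) \to a)) since 0 is accessible from 0 and 0 \Vdash (a \to (a \to \neg a)) \to ((a \land \neg a) \to a).
1: does not force it — 1 \nVdash \neg ((a \to (a \to \neg a)) \to ((a \land \neg a) \to a)) since 1 is accessible from 1 and 1 \Vdash (a \to (a \to \neg a)) \to ((a \land \neg a) \to a).
2: does not force it.
3: does not force it.
4: does not force it.
Worlds forcing the formula: { }.

0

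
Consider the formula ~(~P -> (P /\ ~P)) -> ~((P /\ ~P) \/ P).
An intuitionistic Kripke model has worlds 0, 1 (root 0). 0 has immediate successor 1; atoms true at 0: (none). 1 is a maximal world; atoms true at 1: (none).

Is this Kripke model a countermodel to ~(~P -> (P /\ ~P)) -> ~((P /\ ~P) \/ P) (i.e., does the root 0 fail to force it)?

No

0 ||- ~(~P -> (P /\ ~P)) -> ~((P /\ ~P) \/ P): every world accessible from 0 that forces ~(~P -> (P /\ ~P)) (namely 0, 1) also forces ~((P /\ ~P) \/ P).
So the root 0 forces ~(~P -> (P /\ ~P)) -> ~((P /\ ~P) \/ P); the model is not a countermodel.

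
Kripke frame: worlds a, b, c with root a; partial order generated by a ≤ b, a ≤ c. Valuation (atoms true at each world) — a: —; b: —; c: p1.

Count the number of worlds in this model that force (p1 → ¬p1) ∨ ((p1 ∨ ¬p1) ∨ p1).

2

a: does not force it — a ⊮ (p1 → ¬p1) ∨ ((p1 ∨ ¬p1) ∨ p1): neither disjunct is forced at a.
b: forces it.
c: forces it.
Worlds forcing the formula: {b, c}.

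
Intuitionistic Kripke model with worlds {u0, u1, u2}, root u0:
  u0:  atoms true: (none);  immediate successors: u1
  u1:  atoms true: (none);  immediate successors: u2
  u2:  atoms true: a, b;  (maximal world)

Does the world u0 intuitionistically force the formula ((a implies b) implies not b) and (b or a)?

No

u0 does not force ((a implies b) implies not b) and (b or a) since u0 fails (a implies b) implies not b.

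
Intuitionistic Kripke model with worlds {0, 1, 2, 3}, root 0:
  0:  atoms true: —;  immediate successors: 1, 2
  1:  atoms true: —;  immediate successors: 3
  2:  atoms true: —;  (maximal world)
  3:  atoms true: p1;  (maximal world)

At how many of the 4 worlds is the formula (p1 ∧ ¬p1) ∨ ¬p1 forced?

0: does not force it — 0 ⊮ (p1 ∧ ¬p1) ∨ ¬p1: neither disjunct is forced at 0.
1: does not force it.
2: forces it.
3: does not force it.
Worlds forcing the formula: {2}.

1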